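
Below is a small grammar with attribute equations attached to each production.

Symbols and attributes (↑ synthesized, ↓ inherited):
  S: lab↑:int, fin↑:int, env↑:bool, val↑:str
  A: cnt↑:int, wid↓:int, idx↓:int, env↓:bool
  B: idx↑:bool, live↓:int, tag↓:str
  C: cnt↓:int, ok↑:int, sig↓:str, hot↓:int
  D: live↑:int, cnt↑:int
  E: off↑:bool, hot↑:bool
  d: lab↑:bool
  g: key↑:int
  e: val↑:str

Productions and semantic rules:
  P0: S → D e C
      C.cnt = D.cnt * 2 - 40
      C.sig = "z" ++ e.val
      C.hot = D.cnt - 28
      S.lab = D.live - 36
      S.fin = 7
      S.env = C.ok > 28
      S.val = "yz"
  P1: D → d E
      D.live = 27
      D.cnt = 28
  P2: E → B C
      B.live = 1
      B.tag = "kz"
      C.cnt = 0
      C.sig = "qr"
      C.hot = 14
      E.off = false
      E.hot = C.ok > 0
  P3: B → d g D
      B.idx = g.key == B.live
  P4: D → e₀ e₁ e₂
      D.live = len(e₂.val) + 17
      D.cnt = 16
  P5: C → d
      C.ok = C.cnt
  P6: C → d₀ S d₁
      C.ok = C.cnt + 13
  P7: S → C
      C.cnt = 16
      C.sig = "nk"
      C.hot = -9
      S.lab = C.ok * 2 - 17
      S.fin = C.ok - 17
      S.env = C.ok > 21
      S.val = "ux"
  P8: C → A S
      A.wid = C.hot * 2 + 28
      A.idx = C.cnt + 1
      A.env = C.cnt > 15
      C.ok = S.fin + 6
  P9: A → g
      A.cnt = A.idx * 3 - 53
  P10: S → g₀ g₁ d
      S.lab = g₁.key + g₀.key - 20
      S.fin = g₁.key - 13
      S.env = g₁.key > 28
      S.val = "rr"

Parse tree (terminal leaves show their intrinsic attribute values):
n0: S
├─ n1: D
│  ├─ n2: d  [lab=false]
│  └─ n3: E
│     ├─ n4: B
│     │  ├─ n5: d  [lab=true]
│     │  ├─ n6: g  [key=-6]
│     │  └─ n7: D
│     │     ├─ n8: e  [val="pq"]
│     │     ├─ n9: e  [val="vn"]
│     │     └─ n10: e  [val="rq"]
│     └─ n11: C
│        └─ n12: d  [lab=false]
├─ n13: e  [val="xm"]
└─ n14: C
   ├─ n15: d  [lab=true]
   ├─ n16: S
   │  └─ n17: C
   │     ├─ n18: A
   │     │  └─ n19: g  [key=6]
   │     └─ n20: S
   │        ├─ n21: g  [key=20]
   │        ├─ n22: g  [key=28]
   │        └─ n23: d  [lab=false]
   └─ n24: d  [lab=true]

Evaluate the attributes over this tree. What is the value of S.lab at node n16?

25

1. n2.lab = false  [terminal]
2. n4.live = 1  [1]
3. n4.tag = "kz"  ["kz"]
4. n5.lab = true  [terminal]
5. n6.key = -6  [terminal]
6. n8.val = "pq"  [terminal]
7. n9.val = "vn"  [terminal]
8. n10.val = "rq"  [terminal]
9. n7.live = 19  [len(e₂.val) + 17]
10. n7.cnt = 16  [16]
11. n4.idx = false  [g.key == B.live]
12. n11.cnt = 0  [0]
13. n11.sig = "qr"  ["qr"]
14. n11.hot = 14  [14]
15. n12.lab = false  [terminal]
16. n11.ok = 0  [C.cnt]
17. n3.off = false  [false]
18. n3.hot = false  [C.ok > 0]
19. n1.live = 27  [27]
20. n1.cnt = 28  [28]
21. n13.val = "xm"  [terminal]
22. n14.cnt = 16  [D.cnt * 2 - 40]
23. n14.sig = "zxm"  ["z" ++ e.val]
24. n14.hot = 0  [D.cnt - 28]
25. n15.lab = true  [terminal]
26. n17.cnt = 16  [16]
27. n17.sig = "nk"  ["nk"]
28. n17.hot = -9  [-9]
29. n18.wid = 10  [C.hot * 2 + 28]
30. n18.idx = 17  [C.cnt + 1]
31. n18.env = true  [C.cnt > 15]
32. n19.key = 6  [terminal]
33. n18.cnt = -2  [A.idx * 3 - 53]
34. n21.key = 20  [terminal]
35. n22.key = 28  [terminal]
36. n23.lab = false  [terminal]
37. n20.lab = 28  [g₁.key + g₀.key - 20]
38. n20.fin = 15  [g₁.key - 13]
39. n20.env = false  [g₁.key > 28]
40. n20.val = "rr"  ["rr"]
41. n17.ok = 21  [S.fin + 6]
42. n16.lab = 25  [C.ok * 2 - 17]
43. n16.fin = 4  [C.ok - 17]
44. n16.env = false  [C.ok > 21]
45. n16.val = "ux"  ["ux"]
46. n24.lab = true  [terminal]
47. n14.ok = 29  [C.cnt + 13]
48. n0.lab = -9  [D.live - 36]
49. n0.fin = 7  [7]
50. n0.env = true  [C.ok > 28]
51. n0.val = "yz"  ["yz"]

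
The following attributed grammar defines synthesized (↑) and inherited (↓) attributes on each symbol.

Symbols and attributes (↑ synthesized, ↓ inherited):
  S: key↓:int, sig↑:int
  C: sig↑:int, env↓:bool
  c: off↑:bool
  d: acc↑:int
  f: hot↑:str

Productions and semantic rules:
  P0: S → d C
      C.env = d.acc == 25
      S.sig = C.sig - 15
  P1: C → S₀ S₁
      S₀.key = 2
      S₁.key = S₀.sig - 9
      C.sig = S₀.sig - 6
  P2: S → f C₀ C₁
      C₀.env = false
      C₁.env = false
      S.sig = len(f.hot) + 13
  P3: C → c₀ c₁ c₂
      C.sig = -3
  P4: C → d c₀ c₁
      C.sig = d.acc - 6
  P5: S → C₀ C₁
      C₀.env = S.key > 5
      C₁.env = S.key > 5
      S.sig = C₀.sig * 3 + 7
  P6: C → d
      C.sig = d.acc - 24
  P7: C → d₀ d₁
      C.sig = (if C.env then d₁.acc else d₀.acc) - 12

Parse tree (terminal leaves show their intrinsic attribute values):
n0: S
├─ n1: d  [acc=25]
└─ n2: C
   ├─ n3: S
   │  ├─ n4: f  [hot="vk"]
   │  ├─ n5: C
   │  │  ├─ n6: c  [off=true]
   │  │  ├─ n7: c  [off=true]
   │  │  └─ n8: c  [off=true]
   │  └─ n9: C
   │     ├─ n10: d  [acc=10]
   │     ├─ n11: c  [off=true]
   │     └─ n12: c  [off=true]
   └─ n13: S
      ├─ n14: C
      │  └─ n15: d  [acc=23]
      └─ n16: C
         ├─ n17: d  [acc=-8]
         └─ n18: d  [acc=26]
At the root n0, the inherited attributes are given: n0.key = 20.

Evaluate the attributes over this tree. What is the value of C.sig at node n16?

14

1. n0.key = 20  [given at root]
2. n1.acc = 25  [terminal]
3. n2.env = true  [d.acc == 25]
4. n3.key = 2  [2]
5. n4.hot = "vk"  [terminal]
6. n5.env = false  [false]
7. n6.off = true  [terminal]
8. n7.off = true  [terminal]
9. n8.off = true  [terminal]
10. n5.sig = -3  [-3]
11. n9.env = false  [false]
12. n10.acc = 10  [terminal]
13. n11.off = true  [terminal]
14. n12.off = true  [terminal]
15. n9.sig = 4  [d.acc - 6]
16. n3.sig = 15  [len(f.hot) + 13]
17. n13.key = 6  [S₀.sig - 9]
18. n14.env = true  [S.key > 5]
19. n15.acc = 23  [terminal]
20. n14.sig = -1  [d.acc - 24]
21. n16.env = true  [S.key > 5]
22. n17.acc = -8  [terminal]
23. n18.acc = 26  [terminal]
24. n16.sig = 14  [(if C.env then d₁.acc else d₀.acc) - 12]
25. n13.sig = 4  [C₀.sig * 3 + 7]
26. n2.sig = 9  [S₀.sig - 6]
27. n0.sig = -6  [C.sig - 15]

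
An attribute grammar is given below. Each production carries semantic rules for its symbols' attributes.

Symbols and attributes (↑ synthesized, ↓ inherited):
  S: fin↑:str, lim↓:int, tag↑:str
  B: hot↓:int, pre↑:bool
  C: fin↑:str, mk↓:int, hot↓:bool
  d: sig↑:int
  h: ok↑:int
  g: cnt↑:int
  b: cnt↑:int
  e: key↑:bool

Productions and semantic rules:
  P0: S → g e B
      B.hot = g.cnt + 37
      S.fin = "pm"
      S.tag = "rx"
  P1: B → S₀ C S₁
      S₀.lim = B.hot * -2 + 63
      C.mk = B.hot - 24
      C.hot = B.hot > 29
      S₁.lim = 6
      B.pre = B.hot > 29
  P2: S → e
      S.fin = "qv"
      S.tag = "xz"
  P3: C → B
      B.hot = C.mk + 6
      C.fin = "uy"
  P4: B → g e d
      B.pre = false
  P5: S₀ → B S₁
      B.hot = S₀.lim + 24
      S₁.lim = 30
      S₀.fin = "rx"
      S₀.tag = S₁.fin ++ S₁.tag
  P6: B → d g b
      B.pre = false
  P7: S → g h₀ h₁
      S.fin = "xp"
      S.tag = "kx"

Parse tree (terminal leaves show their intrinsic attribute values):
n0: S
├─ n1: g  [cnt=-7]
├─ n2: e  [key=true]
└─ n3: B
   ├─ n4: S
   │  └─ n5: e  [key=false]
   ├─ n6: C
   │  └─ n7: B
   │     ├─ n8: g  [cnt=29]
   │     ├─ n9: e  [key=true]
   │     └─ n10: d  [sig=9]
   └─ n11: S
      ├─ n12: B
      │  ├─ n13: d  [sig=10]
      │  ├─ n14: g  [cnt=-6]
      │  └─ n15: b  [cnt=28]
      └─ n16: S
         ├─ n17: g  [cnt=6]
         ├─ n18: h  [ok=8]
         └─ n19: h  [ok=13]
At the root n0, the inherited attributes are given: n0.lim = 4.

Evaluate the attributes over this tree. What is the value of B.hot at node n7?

12

1. n0.lim = 4  [given at root]
2. n1.cnt = -7  [terminal]
3. n2.key = true  [terminal]
4. n3.hot = 30  [g.cnt + 37]
5. n4.lim = 3  [B.hot * -2 + 63]
6. n5.key = false  [terminal]
7. n4.fin = "qv"  ["qv"]
8. n4.tag = "xz"  ["xz"]
9. n6.mk = 6  [B.hot - 24]
10. n6.hot = true  [B.hot > 29]
11. n7.hot = 12  [C.mk + 6]
12. n8.cnt = 29  [terminal]
13. n9.key = true  [terminal]
14. n10.sig = 9  [terminal]
15. n7.pre = false  [false]
16. n6.fin = "uy"  ["uy"]
17. n11.lim = 6  [6]
18. n12.hot = 30  [S₀.lim + 24]
19. n13.sig = 10  [terminal]
20. n14.cnt = -6  [terminal]
21. n15.cnt = 28  [terminal]
22. n12.pre = false  [false]
23. n16.lim = 30  [30]
24. n17.cnt = 6  [terminal]
25. n18.ok = 8  [terminal]
26. n19.ok = 13  [terminal]
27. n16.fin = "xp"  ["xp"]
28. n16.tag = "kx"  ["kx"]
29. n11.fin = "rx"  ["rx"]
30. n11.tag = "xpkx"  [S₁.fin ++ S₁.tag]
31. n3.pre = true  [B.hot > 29]
32. n0.fin = "pm"  ["pm"]
33. n0.tag = "rx"  ["rx"]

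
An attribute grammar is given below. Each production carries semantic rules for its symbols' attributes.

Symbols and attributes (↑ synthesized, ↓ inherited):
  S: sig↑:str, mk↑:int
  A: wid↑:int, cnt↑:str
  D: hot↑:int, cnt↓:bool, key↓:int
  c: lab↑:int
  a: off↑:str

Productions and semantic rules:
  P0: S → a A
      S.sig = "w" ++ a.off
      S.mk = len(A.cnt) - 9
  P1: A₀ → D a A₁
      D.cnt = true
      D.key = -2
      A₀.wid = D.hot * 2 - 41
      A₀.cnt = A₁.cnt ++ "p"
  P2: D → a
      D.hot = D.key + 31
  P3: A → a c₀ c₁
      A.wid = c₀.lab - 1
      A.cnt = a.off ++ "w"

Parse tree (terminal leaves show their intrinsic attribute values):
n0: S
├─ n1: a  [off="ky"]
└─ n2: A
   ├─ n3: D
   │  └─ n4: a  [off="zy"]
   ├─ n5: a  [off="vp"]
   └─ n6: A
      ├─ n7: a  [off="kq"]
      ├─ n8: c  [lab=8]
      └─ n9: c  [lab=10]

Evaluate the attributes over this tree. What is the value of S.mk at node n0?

1. n1.off = "ky"  [terminal]
2. n3.cnt = true  [true]
3. n3.key = -2  [-2]
4. n4.off = "zy"  [terminal]
5. n3.hot = 29  [D.key + 31]
6. n5.off = "vp"  [terminal]
7. n7.off = "kq"  [terminal]
8. n8.lab = 8  [terminal]
9. n9.lab = 10  [terminal]
10. n6.wid = 7  [c₀.lab - 1]
11. n6.cnt = "kqw"  [a.off ++ "w"]
12. n2.wid = 17  [D.hot * 2 - 41]
13. n2.cnt = "kqwp"  [A₁.cnt ++ "p"]
14. n0.sig = "wky"  ["w" ++ a.off]
15. n0.mk = -5  [len(A.cnt) - 9]

-5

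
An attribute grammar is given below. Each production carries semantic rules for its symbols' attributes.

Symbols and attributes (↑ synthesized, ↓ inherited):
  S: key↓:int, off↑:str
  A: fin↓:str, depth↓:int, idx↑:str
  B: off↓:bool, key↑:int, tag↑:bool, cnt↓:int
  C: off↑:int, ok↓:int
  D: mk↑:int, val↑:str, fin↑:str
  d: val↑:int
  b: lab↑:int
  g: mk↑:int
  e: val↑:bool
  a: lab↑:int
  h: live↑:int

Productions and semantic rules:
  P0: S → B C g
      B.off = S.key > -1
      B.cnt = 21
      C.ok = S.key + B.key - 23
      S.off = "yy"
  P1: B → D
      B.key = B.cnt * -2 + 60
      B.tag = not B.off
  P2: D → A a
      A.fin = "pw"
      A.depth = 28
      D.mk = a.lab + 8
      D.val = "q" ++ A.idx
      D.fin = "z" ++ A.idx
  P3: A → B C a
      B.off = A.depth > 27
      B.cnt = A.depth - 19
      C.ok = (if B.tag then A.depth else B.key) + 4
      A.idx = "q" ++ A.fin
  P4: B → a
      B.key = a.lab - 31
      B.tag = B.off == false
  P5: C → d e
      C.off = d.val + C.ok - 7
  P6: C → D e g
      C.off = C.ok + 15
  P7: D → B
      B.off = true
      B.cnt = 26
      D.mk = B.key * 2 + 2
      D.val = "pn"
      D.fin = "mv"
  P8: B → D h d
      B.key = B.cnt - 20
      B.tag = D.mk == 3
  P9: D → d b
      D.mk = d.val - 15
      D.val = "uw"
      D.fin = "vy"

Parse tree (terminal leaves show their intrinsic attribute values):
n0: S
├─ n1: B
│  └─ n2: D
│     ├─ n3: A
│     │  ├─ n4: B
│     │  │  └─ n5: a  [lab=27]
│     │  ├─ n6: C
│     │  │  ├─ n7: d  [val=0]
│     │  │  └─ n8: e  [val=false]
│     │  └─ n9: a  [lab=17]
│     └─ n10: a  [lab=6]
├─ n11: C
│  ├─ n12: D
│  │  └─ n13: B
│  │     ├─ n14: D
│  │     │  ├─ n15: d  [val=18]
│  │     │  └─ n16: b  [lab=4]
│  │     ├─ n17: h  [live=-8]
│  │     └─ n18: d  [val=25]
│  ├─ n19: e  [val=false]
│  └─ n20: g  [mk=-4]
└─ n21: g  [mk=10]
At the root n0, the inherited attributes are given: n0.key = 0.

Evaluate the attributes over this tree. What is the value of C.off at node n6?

-7

1. n0.key = 0  [given at root]
2. n1.off = true  [S.key > -1]
3. n1.cnt = 21  [21]
4. n3.fin = "pw"  ["pw"]
5. n3.depth = 28  [28]
6. n4.off = true  [A.depth > 27]
7. n4.cnt = 9  [A.depth - 19]
8. n5.lab = 27  [terminal]
9. n4.key = -4  [a.lab - 31]
10. n4.tag = false  [B.off == false]
11. n6.ok = 0  [(if B.tag then A.depth else B.key) + 4]
12. n7.val = 0  [terminal]
13. n8.val = false  [terminal]
14. n6.off = -7  [d.val + C.ok - 7]
15. n9.lab = 17  [terminal]
16. n3.idx = "qpw"  ["q" ++ A.fin]
17. n10.lab = 6  [terminal]
18. n2.mk = 14  [a.lab + 8]
19. n2.val = "qqpw"  ["q" ++ A.idx]
20. n2.fin = "zqpw"  ["z" ++ A.idx]
21. n1.key = 18  [B.cnt * -2 + 60]
22. n1.tag = false  [not B.off]
23. n11.ok = -5  [S.key + B.key - 23]
24. n13.off = true  [true]
25. n13.cnt = 26  [26]
26. n15.val = 18  [terminal]
27. n16.lab = 4  [terminal]
28. n14.mk = 3  [d.val - 15]
29. n14.val = "uw"  ["uw"]
30. n14.fin = "vy"  ["vy"]
31. n17.live = -8  [terminal]
32. n18.val = 25  [terminal]
33. n13.key = 6  [B.cnt - 20]
34. n13.tag = true  [D.mk == 3]
35. n12.mk = 14  [B.key * 2 + 2]
36. n12.val = "pn"  ["pn"]
37. n12.fin = "mv"  ["mv"]
38. n19.val = false  [terminal]
39. n20.mk = -4  [terminal]
40. n11.off = 10  [C.ok + 15]
41. n21.mk = 10  [terminal]
42. n0.off = "yy"  ["yy"]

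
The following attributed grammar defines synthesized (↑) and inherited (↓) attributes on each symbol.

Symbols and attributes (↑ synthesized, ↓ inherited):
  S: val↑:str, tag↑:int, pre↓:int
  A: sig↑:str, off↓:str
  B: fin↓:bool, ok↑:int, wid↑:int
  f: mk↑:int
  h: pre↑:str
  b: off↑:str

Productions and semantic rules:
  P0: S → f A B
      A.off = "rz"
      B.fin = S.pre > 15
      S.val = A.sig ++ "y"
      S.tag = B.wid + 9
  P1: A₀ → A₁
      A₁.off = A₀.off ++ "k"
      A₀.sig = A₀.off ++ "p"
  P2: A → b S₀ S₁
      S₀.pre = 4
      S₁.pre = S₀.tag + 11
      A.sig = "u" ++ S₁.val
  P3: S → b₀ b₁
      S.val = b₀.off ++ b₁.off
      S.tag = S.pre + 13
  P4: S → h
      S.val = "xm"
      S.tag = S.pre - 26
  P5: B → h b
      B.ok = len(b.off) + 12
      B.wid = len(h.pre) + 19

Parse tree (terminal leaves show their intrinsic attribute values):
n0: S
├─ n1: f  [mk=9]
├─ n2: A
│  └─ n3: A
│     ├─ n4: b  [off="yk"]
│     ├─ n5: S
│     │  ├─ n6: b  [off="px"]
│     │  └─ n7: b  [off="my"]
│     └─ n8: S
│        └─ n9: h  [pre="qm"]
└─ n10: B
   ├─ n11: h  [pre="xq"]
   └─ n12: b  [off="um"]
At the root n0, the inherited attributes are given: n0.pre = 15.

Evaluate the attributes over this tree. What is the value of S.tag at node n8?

2

1. n0.pre = 15  [given at root]
2. n1.mk = 9  [terminal]
3. n2.off = "rz"  ["rz"]
4. n3.off = "rzk"  [A₀.off ++ "k"]
5. n4.off = "yk"  [terminal]
6. n5.pre = 4  [4]
7. n6.off = "px"  [terminal]
8. n7.off = "my"  [terminal]
9. n5.val = "pxmy"  [b₀.off ++ b₁.off]
10. n5.tag = 17  [S.pre + 13]
11. n8.pre = 28  [S₀.tag + 11]
12. n9.pre = "qm"  [terminal]
13. n8.val = "xm"  ["xm"]
14. n8.tag = 2  [S.pre - 26]
15. n3.sig = "uxm"  ["u" ++ S₁.val]
16. n2.sig = "rzp"  [A₀.off ++ "p"]
17. n10.fin = false  [S.pre > 15]
18. n11.pre = "xq"  [terminal]
19. n12.off = "um"  [terminal]
20. n10.ok = 14  [len(b.off) + 12]
21. n10.wid = 21  [len(h.pre) + 19]
22. n0.val = "rzpy"  [A.sig ++ "y"]
23. n0.tag = 30  [B.wid + 9]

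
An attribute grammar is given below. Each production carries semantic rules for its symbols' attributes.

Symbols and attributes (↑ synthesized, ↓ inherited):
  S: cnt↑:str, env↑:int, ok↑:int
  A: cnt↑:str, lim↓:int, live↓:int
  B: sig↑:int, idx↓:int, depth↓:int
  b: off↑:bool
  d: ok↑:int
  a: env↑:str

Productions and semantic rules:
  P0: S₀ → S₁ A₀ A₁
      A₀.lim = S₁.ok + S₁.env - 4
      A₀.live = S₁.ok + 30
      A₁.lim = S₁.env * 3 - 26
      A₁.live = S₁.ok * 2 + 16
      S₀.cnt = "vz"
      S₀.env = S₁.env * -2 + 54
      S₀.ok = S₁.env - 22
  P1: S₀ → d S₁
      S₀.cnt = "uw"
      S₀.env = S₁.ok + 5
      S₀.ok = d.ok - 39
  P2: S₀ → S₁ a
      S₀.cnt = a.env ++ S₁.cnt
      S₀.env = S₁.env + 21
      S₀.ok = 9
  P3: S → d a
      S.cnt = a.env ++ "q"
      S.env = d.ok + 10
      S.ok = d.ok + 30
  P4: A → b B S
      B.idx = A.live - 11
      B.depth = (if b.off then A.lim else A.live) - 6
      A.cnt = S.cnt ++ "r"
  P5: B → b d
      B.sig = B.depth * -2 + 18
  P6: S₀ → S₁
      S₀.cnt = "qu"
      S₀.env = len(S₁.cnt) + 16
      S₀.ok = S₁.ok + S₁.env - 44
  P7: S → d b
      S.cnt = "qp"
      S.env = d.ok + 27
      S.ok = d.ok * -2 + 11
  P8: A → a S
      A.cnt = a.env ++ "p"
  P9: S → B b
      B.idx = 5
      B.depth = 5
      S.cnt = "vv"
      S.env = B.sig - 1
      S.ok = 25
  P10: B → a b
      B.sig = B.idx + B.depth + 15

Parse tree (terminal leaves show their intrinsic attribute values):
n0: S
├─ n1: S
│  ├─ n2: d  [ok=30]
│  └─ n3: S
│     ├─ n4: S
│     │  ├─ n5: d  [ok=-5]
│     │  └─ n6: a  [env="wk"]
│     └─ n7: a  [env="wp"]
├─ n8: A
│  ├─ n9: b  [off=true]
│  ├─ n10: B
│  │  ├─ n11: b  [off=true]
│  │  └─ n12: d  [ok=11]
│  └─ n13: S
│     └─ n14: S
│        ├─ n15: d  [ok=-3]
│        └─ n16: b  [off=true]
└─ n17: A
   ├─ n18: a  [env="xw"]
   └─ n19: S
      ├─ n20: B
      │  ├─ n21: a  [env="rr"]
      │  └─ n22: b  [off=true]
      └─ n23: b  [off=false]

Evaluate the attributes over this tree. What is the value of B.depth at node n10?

-5

1. n2.ok = 30  [terminal]
2. n5.ok = -5  [terminal]
3. n6.env = "wk"  [terminal]
4. n4.cnt = "wkq"  [a.env ++ "q"]
5. n4.env = 5  [d.ok + 10]
6. n4.ok = 25  [d.ok + 30]
7. n7.env = "wp"  [terminal]
8. n3.cnt = "wpwkq"  [a.env ++ S₁.cnt]
9. n3.env = 26  [S₁.env + 21]
10. n3.ok = 9  [9]
11. n1.cnt = "uw"  ["uw"]
12. n1.env = 14  [S₁.ok + 5]
13. n1.ok = -9  [d.ok - 39]
14. n8.lim = 1  [S₁.ok + S₁.env - 4]
15. n8.live = 21  [S₁.ok + 30]
16. n9.off = true  [terminal]
17. n10.idx = 10  [A.live - 11]
18. n10.depth = -5  [(if b.off then A.lim else A.live) - 6]
19. n11.off = true  [terminal]
20. n12.ok = 11  [terminal]
21. n10.sig = 28  [B.depth * -2 + 18]
22. n15.ok = -3  [terminal]
23. n16.off = true  [terminal]
24. n14.cnt = "qp"  ["qp"]
25. n14.env = 24  [d.ok + 27]
26. n14.ok = 17  [d.ok * -2 + 11]
27. n13.cnt = "qu"  ["qu"]
28. n13.env = 18  [len(S₁.cnt) + 16]
29. n13.ok = -3  [S₁.ok + S₁.env - 44]
30. n8.cnt = "qur"  [S.cnt ++ "r"]
31. n17.lim = 16  [S₁.env * 3 - 26]
32. n17.live = -2  [S₁.ok * 2 + 16]
33. n18.env = "xw"  [terminal]
34. n20.idx = 5  [5]
35. n20.depth = 5  [5]
36. n21.env = "rr"  [terminal]
37. n22.off = true  [terminal]
38. n20.sig = 25  [B.idx + B.depth + 15]
39. n23.off = false  [terminal]
40. n19.cnt = "vv"  ["vv"]
41. n19.env = 24  [B.sig - 1]
42. n19.ok = 25  [25]
43. n17.cnt = "xwp"  [a.env ++ "p"]
44. n0.cnt = "vz"  ["vz"]
45. n0.env = 26  [S₁.env * -2 + 54]
46. n0.ok = -8  [S₁.env - 22]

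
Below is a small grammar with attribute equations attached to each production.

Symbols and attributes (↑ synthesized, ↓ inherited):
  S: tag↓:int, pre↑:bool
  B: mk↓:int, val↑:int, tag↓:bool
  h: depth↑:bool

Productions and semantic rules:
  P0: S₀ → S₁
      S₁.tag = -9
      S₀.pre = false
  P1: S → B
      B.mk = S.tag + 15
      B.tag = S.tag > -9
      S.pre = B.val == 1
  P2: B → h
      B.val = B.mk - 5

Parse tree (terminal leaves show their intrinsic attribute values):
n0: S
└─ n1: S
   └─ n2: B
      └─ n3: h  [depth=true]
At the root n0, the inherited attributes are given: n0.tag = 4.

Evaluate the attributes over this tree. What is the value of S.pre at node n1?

1. n0.tag = 4  [given at root]
2. n1.tag = -9  [-9]
3. n2.mk = 6  [S.tag + 15]
4. n2.tag = false  [S.tag > -9]
5. n3.depth = true  [terminal]
6. n2.val = 1  [B.mk - 5]
7. n1.pre = true  [B.val == 1]
8. n0.pre = false  [false]

true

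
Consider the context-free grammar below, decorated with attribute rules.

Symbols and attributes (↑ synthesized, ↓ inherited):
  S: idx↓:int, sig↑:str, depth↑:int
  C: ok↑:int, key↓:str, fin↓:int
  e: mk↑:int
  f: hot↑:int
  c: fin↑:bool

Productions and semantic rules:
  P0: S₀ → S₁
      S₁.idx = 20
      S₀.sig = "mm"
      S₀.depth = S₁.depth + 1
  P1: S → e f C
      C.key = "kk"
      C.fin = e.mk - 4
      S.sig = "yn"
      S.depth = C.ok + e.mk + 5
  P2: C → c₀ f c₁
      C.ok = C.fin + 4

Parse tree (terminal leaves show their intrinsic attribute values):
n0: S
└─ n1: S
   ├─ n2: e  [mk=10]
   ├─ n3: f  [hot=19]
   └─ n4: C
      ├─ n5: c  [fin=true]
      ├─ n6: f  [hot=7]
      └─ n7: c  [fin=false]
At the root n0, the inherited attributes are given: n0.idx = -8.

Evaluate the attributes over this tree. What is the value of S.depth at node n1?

25

1. n0.idx = -8  [given at root]
2. n1.idx = 20  [20]
3. n2.mk = 10  [terminal]
4. n3.hot = 19  [terminal]
5. n4.key = "kk"  ["kk"]
6. n4.fin = 6  [e.mk - 4]
7. n5.fin = true  [terminal]
8. n6.hot = 7  [terminal]
9. n7.fin = false  [terminal]
10. n4.ok = 10  [C.fin + 4]
11. n1.sig = "yn"  ["yn"]
12. n1.depth = 25  [C.ok + e.mk + 5]
13. n0.sig = "mm"  ["mm"]
14. n0.depth = 26  [S₁.depth + 1]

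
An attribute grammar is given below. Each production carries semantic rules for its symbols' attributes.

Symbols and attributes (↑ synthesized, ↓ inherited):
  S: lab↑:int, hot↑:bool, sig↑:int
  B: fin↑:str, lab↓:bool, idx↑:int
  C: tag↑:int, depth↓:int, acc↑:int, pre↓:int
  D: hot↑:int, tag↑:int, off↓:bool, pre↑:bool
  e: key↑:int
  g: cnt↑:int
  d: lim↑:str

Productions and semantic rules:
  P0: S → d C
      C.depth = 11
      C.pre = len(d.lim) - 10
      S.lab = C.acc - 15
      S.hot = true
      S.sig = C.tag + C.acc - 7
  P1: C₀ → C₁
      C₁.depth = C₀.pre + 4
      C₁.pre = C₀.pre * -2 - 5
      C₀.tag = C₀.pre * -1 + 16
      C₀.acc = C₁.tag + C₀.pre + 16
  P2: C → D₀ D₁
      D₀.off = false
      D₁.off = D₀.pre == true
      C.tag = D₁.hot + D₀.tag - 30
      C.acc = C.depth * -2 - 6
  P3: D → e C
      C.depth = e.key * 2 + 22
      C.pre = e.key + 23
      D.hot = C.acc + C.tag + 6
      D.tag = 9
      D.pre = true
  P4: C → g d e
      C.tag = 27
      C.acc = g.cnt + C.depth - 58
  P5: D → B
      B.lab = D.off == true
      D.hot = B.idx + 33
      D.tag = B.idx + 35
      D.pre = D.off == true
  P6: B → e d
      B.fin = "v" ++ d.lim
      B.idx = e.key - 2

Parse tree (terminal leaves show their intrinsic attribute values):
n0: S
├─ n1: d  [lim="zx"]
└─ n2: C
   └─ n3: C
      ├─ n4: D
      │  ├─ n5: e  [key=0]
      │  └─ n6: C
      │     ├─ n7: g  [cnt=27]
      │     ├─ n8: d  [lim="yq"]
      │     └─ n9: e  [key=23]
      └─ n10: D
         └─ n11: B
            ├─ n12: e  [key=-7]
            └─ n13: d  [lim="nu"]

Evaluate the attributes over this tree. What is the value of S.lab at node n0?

1. n1.lim = "zx"  [terminal]
2. n2.depth = 11  [11]
3. n2.pre = -8  [len(d.lim) - 10]
4. n3.depth = -4  [C₀.pre + 4]
5. n3.pre = 11  [C₀.pre * -2 - 5]
6. n4.off = false  [false]
7. n5.key = 0  [terminal]
8. n6.depth = 22  [e.key * 2 + 22]
9. n6.pre = 23  [e.key + 23]
10. n7.cnt = 27  [terminal]
11. n8.lim = "yq"  [terminal]
12. n9.key = 23  [terminal]
13. n6.tag = 27  [27]
14. n6.acc = -9  [g.cnt + C.depth - 58]
15. n4.hot = 24  [C.acc + C.tag + 6]
16. n4.tag = 9  [9]
17. n4.pre = true  [true]
18. n10.off = true  [D₀.pre == true]
19. n11.lab = true  [D.off == true]
20. n12.key = -7  [terminal]
21. n13.lim = "nu"  [terminal]
22. n11.fin = "vnu"  ["v" ++ d.lim]
23. n11.idx = -9  [e.key - 2]
24. n10.hot = 24  [B.idx + 33]
25. n10.tag = 26  [B.idx + 35]
26. n10.pre = true  [D.off == true]
27. n3.tag = 3  [D₁.hot + D₀.tag - 30]
28. n3.acc = 2  [C.depth * -2 - 6]
29. n2.tag = 24  [C₀.pre * -1 + 16]
30. n2.acc = 11  [C₁.tag + C₀.pre + 16]
31. n0.lab = -4  [C.acc - 15]
32. n0.hot = true  [true]
33. n0.sig = 28  [C.tag + C.acc - 7]

-4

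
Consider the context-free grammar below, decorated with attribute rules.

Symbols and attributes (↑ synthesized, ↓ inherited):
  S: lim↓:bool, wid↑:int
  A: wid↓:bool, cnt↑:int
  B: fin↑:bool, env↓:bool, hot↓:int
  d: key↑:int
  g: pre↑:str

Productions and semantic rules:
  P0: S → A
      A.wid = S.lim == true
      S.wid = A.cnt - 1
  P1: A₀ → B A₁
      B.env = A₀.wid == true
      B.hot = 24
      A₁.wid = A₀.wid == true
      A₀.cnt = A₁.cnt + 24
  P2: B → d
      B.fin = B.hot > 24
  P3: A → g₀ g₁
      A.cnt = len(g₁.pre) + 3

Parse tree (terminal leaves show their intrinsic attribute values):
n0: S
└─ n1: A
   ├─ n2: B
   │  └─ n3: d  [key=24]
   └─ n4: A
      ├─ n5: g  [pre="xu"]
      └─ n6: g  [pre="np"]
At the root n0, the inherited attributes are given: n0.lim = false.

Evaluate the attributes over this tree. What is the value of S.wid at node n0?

28

1. n0.lim = false  [given at root]
2. n1.wid = false  [S.lim == true]
3. n2.env = false  [A₀.wid == true]
4. n2.hot = 24  [24]
5. n3.key = 24  [terminal]
6. n2.fin = false  [B.hot > 24]
7. n4.wid = false  [A₀.wid == true]
8. n5.pre = "xu"  [terminal]
9. n6.pre = "np"  [terminal]
10. n4.cnt = 5  [len(g₁.pre) + 3]
11. n1.cnt = 29  [A₁.cnt + 24]
12. n0.wid = 28  [A.cnt - 1]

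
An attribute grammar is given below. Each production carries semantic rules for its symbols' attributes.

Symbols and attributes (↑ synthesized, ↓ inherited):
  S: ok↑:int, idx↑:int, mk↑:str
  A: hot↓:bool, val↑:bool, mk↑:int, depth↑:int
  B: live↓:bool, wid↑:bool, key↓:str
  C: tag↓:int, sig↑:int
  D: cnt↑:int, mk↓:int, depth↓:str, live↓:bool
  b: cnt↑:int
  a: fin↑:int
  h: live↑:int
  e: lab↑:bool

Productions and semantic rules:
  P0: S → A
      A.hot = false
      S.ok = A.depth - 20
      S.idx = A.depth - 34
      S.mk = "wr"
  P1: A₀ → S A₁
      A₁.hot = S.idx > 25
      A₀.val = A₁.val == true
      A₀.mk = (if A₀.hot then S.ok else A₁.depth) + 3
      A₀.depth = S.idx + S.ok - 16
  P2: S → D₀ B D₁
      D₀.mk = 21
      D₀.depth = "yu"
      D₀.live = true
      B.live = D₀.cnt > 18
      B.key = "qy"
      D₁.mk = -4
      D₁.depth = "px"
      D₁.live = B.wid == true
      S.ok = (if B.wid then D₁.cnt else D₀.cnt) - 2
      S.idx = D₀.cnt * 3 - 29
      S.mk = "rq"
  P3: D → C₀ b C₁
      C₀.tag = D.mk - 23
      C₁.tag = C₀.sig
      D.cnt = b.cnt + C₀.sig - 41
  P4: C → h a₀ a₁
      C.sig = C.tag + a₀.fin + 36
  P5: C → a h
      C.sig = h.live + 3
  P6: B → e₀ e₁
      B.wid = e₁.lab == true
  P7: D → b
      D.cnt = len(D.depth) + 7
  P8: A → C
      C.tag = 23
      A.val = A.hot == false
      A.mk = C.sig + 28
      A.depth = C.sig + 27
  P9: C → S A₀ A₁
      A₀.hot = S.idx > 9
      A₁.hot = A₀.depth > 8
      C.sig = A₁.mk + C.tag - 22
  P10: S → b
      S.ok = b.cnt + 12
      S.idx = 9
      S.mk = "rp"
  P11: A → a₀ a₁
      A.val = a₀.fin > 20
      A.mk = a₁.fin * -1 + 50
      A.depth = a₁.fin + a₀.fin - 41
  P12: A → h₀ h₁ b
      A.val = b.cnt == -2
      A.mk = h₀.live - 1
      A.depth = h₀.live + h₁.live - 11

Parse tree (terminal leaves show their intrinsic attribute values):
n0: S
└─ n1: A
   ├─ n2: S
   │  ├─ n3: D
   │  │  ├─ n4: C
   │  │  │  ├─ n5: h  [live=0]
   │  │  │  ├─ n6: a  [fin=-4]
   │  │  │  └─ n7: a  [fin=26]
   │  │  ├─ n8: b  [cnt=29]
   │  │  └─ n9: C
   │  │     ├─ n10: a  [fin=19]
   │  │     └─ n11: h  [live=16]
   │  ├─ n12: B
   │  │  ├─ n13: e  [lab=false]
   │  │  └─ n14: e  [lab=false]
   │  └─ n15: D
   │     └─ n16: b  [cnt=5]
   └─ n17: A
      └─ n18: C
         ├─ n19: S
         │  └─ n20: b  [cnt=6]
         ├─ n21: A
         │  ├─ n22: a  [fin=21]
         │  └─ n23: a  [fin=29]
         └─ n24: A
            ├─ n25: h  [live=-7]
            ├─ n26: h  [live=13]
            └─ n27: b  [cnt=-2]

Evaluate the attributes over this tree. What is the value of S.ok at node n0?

1. n1.hot = false  [false]
2. n3.mk = 21  [21]
3. n3.depth = "yu"  ["yu"]
4. n3.live = true  [true]
5. n4.tag = -2  [D.mk - 23]
6. n5.live = 0  [terminal]
7. n6.fin = -4  [terminal]
8. n7.fin = 26  [terminal]
9. n4.sig = 30  [C.tag + a₀.fin + 36]
10. n8.cnt = 29  [terminal]
11. n9.tag = 30  [C₀.sig]
12. n10.fin = 19  [terminal]
13. n11.live = 16  [terminal]
14. n9.sig = 19  [h.live + 3]
15. n3.cnt = 18  [b.cnt + C₀.sig - 41]
16. n12.live = false  [D₀.cnt > 18]
17. n12.key = "qy"  ["qy"]
18. n13.lab = false  [terminal]
19. n14.lab = false  [terminal]
20. n12.wid = false  [e₁.lab == true]
21. n15.mk = -4  [-4]
22. n15.depth = "px"  ["px"]
23. n15.live = false  [B.wid == true]
24. n16.cnt = 5  [terminal]
25. n15.cnt = 9  [len(D.depth) + 7]
26. n2.ok = 16  [(if B.wid then D₁.cnt else D₀.cnt) - 2]
27. n2.idx = 25  [D₀.cnt * 3 - 29]
28. n2.mk = "rq"  ["rq"]
29. n17.hot = false  [S.idx > 25]
30. n18.tag = 23  [23]
31. n20.cnt = 6  [terminal]
32. n19.ok = 18  [b.cnt + 12]
33. n19.idx = 9  [9]
34. n19.mk = "rp"  ["rp"]
35. n21.hot = false  [S.idx > 9]
36. n22.fin = 21  [terminal]
37. n23.fin = 29  [terminal]
38. n21.val = true  [a₀.fin > 20]
39. n21.mk = 21  [a₁.fin * -1 + 50]
40. n21.depth = 9  [a₁.fin + a₀.fin - 41]
41. n24.hot = true  [A₀.depth > 8]
42. n25.live = -7  [terminal]
43. n26.live = 13  [terminal]
44. n27.cnt = -2  [terminal]
45. n24.val = true  [b.cnt == -2]
46. n24.mk = -8  [h₀.live - 1]
47. n24.depth = -5  [h₀.live + h₁.live - 11]
48. n18.sig = -7  [A₁.mk + C.tag - 22]
49. n17.val = true  [A.hot == false]
50. n17.mk = 21  [C.sig + 28]
51. n17.depth = 20  [C.sig + 27]
52. n1.val = true  [A₁.val == true]
53. n1.mk = 23  [(if A₀.hot then S.ok else A₁.depth) + 3]
54. n1.depth = 25  [S.idx + S.ok - 16]
55. n0.ok = 5  [A.depth - 20]
56. n0.idx = -9  [A.depth - 34]
57. n0.mk = "wr"  ["wr"]

5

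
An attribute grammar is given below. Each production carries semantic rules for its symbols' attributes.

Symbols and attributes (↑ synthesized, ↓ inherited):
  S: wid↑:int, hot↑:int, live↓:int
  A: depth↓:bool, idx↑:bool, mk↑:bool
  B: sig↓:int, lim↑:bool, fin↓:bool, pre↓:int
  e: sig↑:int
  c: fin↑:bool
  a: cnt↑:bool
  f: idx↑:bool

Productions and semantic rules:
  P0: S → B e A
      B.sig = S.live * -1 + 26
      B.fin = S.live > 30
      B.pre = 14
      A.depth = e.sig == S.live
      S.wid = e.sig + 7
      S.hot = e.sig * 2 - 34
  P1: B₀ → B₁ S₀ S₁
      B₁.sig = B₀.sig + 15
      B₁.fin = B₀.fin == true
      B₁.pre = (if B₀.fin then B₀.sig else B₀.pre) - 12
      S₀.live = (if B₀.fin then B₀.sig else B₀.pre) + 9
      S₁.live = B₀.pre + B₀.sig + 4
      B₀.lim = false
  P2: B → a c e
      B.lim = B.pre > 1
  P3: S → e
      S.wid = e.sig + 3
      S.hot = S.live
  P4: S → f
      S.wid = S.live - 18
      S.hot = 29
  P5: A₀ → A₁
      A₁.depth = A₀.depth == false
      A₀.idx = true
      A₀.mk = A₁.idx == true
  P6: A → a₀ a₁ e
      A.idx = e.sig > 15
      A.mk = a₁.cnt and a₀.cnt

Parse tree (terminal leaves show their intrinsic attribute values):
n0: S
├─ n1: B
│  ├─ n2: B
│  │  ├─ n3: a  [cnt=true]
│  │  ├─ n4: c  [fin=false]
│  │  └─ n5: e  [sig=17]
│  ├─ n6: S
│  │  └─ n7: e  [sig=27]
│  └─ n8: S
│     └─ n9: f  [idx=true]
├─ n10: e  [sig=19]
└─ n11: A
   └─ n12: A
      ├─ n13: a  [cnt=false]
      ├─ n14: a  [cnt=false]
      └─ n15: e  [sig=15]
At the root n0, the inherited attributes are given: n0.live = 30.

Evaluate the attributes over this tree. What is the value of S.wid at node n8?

1. n0.live = 30  [given at root]
2. n1.sig = -4  [S.live * -1 + 26]
3. n1.fin = false  [S.live > 30]
4. n1.pre = 14  [14]
5. n2.sig = 11  [B₀.sig + 15]
6. n2.fin = false  [B₀.fin == true]
7. n2.pre = 2  [(if B₀.fin then B₀.sig else B₀.pre) - 12]
8. n3.cnt = true  [terminal]
9. n4.fin = false  [terminal]
10. n5.sig = 17  [terminal]
11. n2.lim = true  [B.pre > 1]
12. n6.live = 23  [(if B₀.fin then B₀.sig else B₀.pre) + 9]
13. n7.sig = 27  [terminal]
14. n6.wid = 30  [e.sig + 3]
15. n6.hot = 23  [S.live]
16. n8.live = 14  [B₀.pre + B₀.sig + 4]
17. n9.idx = true  [terminal]
18. n8.wid = -4  [S.live - 18]
19. n8.hot = 29  [29]
20. n1.lim = false  [false]
21. n10.sig = 19  [terminal]
22. n11.depth = false  [e.sig == S.live]
23. n12.depth = true  [A₀.depth == false]
24. n13.cnt = false  [terminal]
25. n14.cnt = false  [terminal]
26. n15.sig = 15  [terminal]
27. n12.idx = false  [e.sig > 15]
28. n12.mk = false  [a₁.cnt and a₀.cnt]
29. n11.idx = true  [true]
30. n11.mk = false  [A₁.idx == true]
31. n0.wid = 26  [e.sig + 7]
32. n0.hot = 4  [e.sig * 2 - 34]

-4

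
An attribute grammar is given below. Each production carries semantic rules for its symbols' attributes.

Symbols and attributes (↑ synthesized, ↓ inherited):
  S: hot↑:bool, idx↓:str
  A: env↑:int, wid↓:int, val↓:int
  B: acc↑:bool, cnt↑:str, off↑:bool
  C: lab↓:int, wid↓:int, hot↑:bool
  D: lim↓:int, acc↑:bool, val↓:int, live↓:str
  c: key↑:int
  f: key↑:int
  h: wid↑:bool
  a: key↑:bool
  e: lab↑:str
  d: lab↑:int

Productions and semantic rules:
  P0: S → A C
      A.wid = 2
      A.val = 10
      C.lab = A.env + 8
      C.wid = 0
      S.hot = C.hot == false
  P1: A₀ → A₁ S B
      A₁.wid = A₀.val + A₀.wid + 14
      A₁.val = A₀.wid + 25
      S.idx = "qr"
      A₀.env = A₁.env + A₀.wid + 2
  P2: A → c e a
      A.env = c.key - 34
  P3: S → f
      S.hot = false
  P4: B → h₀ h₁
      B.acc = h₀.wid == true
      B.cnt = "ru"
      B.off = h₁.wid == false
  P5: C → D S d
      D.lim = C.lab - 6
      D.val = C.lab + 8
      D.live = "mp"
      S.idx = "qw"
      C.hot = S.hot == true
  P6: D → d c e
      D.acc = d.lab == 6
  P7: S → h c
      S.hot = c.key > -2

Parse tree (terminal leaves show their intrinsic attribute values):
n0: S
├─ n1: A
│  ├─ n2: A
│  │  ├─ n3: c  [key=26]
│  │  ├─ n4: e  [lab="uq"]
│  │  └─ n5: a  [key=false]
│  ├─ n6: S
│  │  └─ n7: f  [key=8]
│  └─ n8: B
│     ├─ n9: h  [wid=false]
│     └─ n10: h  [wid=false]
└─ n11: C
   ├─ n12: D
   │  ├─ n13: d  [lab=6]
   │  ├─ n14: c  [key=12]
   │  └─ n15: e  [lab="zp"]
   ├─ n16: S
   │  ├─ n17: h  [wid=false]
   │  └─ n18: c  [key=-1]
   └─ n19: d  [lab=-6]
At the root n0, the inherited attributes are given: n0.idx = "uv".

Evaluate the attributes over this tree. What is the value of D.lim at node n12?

-2

1. n0.idx = "uv"  [given at root]
2. n1.wid = 2  [2]
3. n1.val = 10  [10]
4. n2.wid = 26  [A₀.val + A₀.wid + 14]
5. n2.val = 27  [A₀.wid + 25]
6. n3.key = 26  [terminal]
7. n4.lab = "uq"  [terminal]
8. n5.key = false  [terminal]
9. n2.env = -8  [c.key - 34]
10. n6.idx = "qr"  ["qr"]
11. n7.key = 8  [terminal]
12. n6.hot = false  [false]
13. n9.wid = false  [terminal]
14. n10.wid = false  [terminal]
15. n8.acc = false  [h₀.wid == true]
16. n8.cnt = "ru"  ["ru"]
17. n8.off = true  [h₁.wid == false]
18. n1.env = -4  [A₁.env + A₀.wid + 2]
19. n11.lab = 4  [A.env + 8]
20. n11.wid = 0  [0]
21. n12.lim = -2  [C.lab - 6]
22. n12.val = 12  [C.lab + 8]
23. n12.live = "mp"  ["mp"]
24. n13.lab = 6  [terminal]
25. n14.key = 12  [terminal]
26. n15.lab = "zp"  [terminal]
27. n12.acc = true  [d.lab == 6]
28. n16.idx = "qw"  ["qw"]
29. n17.wid = false  [terminal]
30. n18.key = -1  [terminal]
31. n16.hot = true  [c.key > -2]
32. n19.lab = -6  [terminal]
33. n11.hot = true  [S.hot == true]
34. n0.hot = false  [C.hot == false]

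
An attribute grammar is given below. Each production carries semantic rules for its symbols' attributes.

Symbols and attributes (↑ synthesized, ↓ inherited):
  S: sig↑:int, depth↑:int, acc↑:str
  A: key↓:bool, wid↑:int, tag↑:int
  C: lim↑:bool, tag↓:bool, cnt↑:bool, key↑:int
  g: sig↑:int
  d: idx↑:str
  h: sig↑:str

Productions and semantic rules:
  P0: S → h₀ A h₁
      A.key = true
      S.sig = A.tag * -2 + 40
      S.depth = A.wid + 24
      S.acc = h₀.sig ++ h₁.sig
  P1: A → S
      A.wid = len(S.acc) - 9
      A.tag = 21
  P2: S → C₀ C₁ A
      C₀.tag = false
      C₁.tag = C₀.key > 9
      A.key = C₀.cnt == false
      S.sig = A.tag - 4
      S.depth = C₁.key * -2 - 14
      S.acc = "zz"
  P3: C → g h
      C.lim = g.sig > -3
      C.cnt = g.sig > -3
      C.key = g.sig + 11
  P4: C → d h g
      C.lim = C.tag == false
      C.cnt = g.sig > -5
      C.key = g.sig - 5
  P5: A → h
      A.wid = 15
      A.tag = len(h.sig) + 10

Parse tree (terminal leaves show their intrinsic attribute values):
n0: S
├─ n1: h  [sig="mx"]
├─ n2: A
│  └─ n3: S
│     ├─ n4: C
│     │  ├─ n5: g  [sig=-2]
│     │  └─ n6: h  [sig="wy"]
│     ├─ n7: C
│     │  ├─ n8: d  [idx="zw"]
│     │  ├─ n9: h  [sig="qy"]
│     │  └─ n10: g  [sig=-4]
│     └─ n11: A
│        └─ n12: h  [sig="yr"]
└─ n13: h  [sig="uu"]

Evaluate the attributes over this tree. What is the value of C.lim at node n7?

1. n1.sig = "mx"  [terminal]
2. n2.key = true  [true]
3. n4.tag = false  [false]
4. n5.sig = -2  [terminal]
5. n6.sig = "wy"  [terminal]
6. n4.lim = true  [g.sig > -3]
7. n4.cnt = true  [g.sig > -3]
8. n4.key = 9  [g.sig + 11]
9. n7.tag = false  [C₀.key > 9]
10. n8.idx = "zw"  [terminal]
11. n9.sig = "qy"  [terminal]
12. n10.sig = -4  [terminal]
13. n7.lim = true  [C.tag == false]
14. n7.cnt = true  [g.sig > -5]
15. n7.key = -9  [g.sig - 5]
16. n11.key = false  [C₀.cnt == false]
17. n12.sig = "yr"  [terminal]
18. n11.wid = 15  [15]
19. n11.tag = 12  [len(h.sig) + 10]
20. n3.sig = 8  [A.tag - 4]
21. n3.depth = 4  [C₁.key * -2 - 14]
22. n3.acc = "zz"  ["zz"]
23. n2.wid = -7  [len(S.acc) - 9]
24. n2.tag = 21  [21]
25. n13.sig = "uu"  [terminal]
26. n0.sig = -2  [A.tag * -2 + 40]
27. n0.depth = 17  [A.wid + 24]
28. n0.acc = "mxuu"  [h₀.sig ++ h₁.sig]

true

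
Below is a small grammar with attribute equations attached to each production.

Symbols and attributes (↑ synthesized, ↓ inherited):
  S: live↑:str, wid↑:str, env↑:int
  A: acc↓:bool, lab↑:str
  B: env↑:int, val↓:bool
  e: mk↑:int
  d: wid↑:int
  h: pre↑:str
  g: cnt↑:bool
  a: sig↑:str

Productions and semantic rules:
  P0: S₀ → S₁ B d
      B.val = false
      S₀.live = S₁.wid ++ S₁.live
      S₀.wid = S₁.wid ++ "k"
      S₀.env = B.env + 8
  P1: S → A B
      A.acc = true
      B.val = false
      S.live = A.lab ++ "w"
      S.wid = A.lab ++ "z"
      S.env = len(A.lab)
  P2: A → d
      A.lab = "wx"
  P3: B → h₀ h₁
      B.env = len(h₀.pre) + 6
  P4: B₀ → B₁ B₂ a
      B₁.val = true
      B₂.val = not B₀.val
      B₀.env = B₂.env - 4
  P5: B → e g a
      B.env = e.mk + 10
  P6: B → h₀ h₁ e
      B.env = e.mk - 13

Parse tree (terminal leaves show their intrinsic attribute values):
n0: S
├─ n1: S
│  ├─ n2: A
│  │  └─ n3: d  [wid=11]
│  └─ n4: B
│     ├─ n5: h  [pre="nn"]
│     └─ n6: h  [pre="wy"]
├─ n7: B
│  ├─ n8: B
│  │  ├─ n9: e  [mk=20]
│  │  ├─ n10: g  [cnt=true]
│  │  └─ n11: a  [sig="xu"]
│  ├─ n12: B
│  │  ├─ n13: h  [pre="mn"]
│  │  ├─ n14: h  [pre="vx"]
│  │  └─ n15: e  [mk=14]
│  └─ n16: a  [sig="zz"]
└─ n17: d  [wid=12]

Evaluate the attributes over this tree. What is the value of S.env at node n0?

1. n2.acc = true  [true]
2. n3.wid = 11  [terminal]
3. n2.lab = "wx"  ["wx"]
4. n4.val = false  [false]
5. n5.pre = "nn"  [terminal]
6. n6.pre = "wy"  [terminal]
7. n4.env = 8  [len(h₀.pre) + 6]
8. n1.live = "wxw"  [A.lab ++ "w"]
9. n1.wid = "wxz"  [A.lab ++ "z"]
10. n1.env = 2  [len(A.lab)]
11. n7.val = false  [false]
12. n8.val = true  [true]
13. n9.mk = 20  [terminal]
14. n10.cnt = true  [terminal]
15. n11.sig = "xu"  [terminal]
16. n8.env = 30  [e.mk + 10]
17. n12.val = true  [not B₀.val]
18. n13.pre = "mn"  [terminal]
19. n14.pre = "vx"  [terminal]
20. n15.mk = 14  [terminal]
21. n12.env = 1  [e.mk - 13]
22. n16.sig = "zz"  [terminal]
23. n7.env = -3  [B₂.env - 4]
24. n17.wid = 12  [terminal]
25. n0.live = "wxzwxw"  [S₁.wid ++ S₁.live]
26. n0.wid = "wxzk"  [S₁.wid ++ "k"]
27. n0.env = 5  [B.env + 8]

5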